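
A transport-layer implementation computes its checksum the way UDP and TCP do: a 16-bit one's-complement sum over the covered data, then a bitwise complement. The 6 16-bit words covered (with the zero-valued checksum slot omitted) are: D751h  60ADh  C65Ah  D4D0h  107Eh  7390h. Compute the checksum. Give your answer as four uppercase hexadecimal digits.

One's-complement addition (fold any carry out of bit 15 back into bit 0):
  0xD751 + 0x60AD = 0x137FE → wrap carry → 0x37FF
  0x37FF + 0xC65A = 0x0FE59
  0xFE59 + 0xD4D0 = 0x1D329 → wrap carry → 0xD32A
  0xD32A + 0x107E = 0x0E3A8
  0xE3A8 + 0x7390 = 0x15738 → wrap carry → 0x5739
One's-complement sum = 0x5739.
Checksum = ~0x5739 & 0xFFFF = 0xA8C6.

A8C6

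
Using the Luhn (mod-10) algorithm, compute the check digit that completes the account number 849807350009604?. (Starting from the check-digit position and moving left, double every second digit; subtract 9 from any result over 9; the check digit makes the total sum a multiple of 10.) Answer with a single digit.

Partial digits right→left: 4 0 6 9 0 0 0 5 3 7 0 8 9 4 8
Double every second digit counting from the check-digit position (so the 1st, 3rd, 5th, ... of the partial from the right).
  doubled (with −9 where >9): 8 3 0 0 6 0 9 7 → sum 33
  kept as-is: 0 9 0 5 7 8 4 → sum 33
Total = 33 + 33 = 66.
Check digit = (10 − (66 mod 10)) mod 10 = 4.

4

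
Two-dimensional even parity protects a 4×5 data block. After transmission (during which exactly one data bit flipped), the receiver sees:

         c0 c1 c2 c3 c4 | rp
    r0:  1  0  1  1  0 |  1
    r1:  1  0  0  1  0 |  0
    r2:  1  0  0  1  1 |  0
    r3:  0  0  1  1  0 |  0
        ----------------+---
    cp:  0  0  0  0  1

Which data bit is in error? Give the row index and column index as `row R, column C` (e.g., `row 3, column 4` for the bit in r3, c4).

row 2, column 0

Recompute each row's even parity and compare to rp:
  r0: data parity 1, sent rp 1 → ok
  r1: data parity 0, sent rp 0 → ok
  r2: data parity 1, sent rp 0 → mismatch
  r3: data parity 0, sent rp 0 → ok
Recompute each column's even parity and compare to cp:
  c0: data parity 1, sent cp 0 → mismatch
  c1: data parity 0, sent cp 0 → ok
  c2: data parity 0, sent cp 0 → ok
  c3: data parity 0, sent cp 0 → ok
  c4: data parity 1, sent cp 1 → ok
Exactly one row (r2) and one column (c0) fail → the flipped bit is at their intersection.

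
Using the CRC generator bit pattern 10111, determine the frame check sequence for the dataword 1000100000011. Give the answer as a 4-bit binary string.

0011

Append 4 zeros: 10001000000110000. Divide by 10111 (XOR where the leading bit is 1):
  pos 0: 10001 XOR 10111 = 00110
  pos 2: 11000 XOR 10111 = 01111
  pos 3: 11110 XOR 10111 = 01001
  pos 4: 10010 XOR 10111 = 00101
  pos 6: 10100 XOR 10111 = 00011
  pos 9: 11110 XOR 10111 = 01001
  pos 10: 10010 XOR 10111 = 00101
  pos 12: 10100 XOR 10111 = 00011
Remainder (last 4 bits) = 0011. This is the CRC / FCS.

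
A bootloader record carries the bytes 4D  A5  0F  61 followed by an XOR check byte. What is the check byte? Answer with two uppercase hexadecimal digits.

XOR the bytes together:
  start with 0x4D
  0x4D ⊕ 0xA5 = 0xE8
  0xE8 ⊕ 0x0F = 0xE7
  0xE7 ⊕ 0x61 = 0x86

86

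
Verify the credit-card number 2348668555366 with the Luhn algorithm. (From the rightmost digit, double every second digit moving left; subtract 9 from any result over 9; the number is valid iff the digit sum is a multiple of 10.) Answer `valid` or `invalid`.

invalid

From the right, keep odd positions and double even positions (subtract 9 from any doubled value over 9):
  doubled (positions 2,4,...): 3 1 1 3 7 6 → sum 21
  kept (positions 1,3,...): 6 3 5 8 6 4 2 → sum 34
Total = 55.
55 mod 10 = 5, so the number is invalid.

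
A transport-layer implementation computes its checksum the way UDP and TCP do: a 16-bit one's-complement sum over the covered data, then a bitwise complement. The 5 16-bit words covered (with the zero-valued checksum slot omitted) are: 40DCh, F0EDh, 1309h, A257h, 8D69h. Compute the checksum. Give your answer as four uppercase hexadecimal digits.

8B6B

One's-complement addition (fold any carry out of bit 15 back into bit 0):
  0x40DC + 0xF0ED = 0x131C9 → wrap carry → 0x31CA
  0x31CA + 0x1309 = 0x044D3
  0x44D3 + 0xA257 = 0x0E72A
  0xE72A + 0x8D69 = 0x17493 → wrap carry → 0x7494
One's-complement sum = 0x7494.
Checksum = ~0x7494 & 0xFFFF = 0x8B6B.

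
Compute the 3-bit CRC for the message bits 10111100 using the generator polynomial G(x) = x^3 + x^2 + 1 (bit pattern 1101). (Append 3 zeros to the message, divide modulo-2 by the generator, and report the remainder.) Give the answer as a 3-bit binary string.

Append 3 zeros: 10111100000. Divide by 1101 (XOR where the leading bit is 1):
  pos 0: 1011 XOR 1101 = 0110
  pos 1: 1101 XOR 1101 = 0000
  pos 5: 1000 XOR 1101 = 0101
  pos 6: 1010 XOR 1101 = 0111
  pos 7: 1110 XOR 1101 = 0011
Remainder (last 3 bits) = 011. This is the CRC / FCS.

011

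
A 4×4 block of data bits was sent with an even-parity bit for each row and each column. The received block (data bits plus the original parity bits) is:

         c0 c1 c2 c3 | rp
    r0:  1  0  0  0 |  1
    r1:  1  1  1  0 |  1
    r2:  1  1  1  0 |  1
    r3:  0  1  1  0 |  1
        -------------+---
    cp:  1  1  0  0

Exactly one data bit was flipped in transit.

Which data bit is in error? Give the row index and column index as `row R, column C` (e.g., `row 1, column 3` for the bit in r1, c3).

row 3, column 2

Recompute each row's even parity and compare to rp:
  r0: data parity 1, sent rp 1 → ok
  r1: data parity 1, sent rp 1 → ok
  r2: data parity 1, sent rp 1 → ok
  r3: data parity 0, sent rp 1 → mismatch
Recompute each column's even parity and compare to cp:
  c0: data parity 1, sent cp 1 → ok
  c1: data parity 1, sent cp 1 → ok
  c2: data parity 1, sent cp 0 → mismatch
  c3: data parity 0, sent cp 0 → ok
Exactly one row (r3) and one column (c2) fail → the flipped bit is at their intersection.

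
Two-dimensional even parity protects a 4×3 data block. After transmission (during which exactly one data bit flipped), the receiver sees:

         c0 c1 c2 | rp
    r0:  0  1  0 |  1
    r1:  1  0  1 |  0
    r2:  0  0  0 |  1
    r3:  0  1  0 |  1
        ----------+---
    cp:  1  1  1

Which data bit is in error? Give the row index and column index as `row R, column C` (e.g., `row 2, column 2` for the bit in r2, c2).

Recompute each row's even parity and compare to rp:
  r0: data parity 1, sent rp 1 → ok
  r1: data parity 0, sent rp 0 → ok
  r2: data parity 0, sent rp 1 → mismatch
  r3: data parity 1, sent rp 1 → ok
Recompute each column's even parity and compare to cp:
  c0: data parity 1, sent cp 1 → ok
  c1: data parity 0, sent cp 1 → mismatch
  c2: data parity 1, sent cp 1 → ok
Exactly one row (r2) and one column (c1) fail → the flipped bit is at their intersection.

row 2, column 1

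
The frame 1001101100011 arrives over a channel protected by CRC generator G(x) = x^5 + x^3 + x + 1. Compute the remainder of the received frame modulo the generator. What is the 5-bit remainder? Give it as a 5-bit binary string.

10110

Modulo-2 division of 1001101100011 by 101011:
  pos 0: 100110 XOR 101011 = 001101
  pos 2: 110111 XOR 101011 = 011100
  pos 3: 111000 XOR 101011 = 010011
  pos 4: 100110 XOR 101011 = 001101
  pos 6: 110101 XOR 101011 = 011110
  pos 7: 111101 XOR 101011 = 010110
Remainder = 10110 (nonzero — an error is detected).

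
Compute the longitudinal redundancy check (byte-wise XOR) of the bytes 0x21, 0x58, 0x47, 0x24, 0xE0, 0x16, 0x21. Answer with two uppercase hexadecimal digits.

XOR the bytes together:
  start with 0x21
  0x21 ⊕ 0x58 = 0x79
  0x79 ⊕ 0x47 = 0x3E
  0x3E ⊕ 0x24 = 0x1A
  0x1A ⊕ 0xE0 = 0xFA
  0xFA ⊕ 0x16 = 0xEC
  0xEC ⊕ 0x21 = 0xCD

CD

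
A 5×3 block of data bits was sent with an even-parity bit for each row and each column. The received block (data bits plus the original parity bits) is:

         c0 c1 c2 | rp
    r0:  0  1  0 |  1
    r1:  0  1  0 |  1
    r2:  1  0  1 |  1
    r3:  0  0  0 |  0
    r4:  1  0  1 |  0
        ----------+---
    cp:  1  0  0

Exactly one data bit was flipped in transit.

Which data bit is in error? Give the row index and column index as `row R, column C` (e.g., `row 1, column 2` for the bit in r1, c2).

row 2, column 0

Recompute each row's even parity and compare to rp:
  r0: data parity 1, sent rp 1 → ok
  r1: data parity 1, sent rp 1 → ok
  r2: data parity 0, sent rp 1 → mismatch
  r3: data parity 0, sent rp 0 → ok
  r4: data parity 0, sent rp 0 → ok
Recompute each column's even parity and compare to cp:
  c0: data parity 0, sent cp 1 → mismatch
  c1: data parity 0, sent cp 0 → ok
  c2: data parity 0, sent cp 0 → ok
Exactly one row (r2) and one column (c0) fail → the flipped bit is at their intersection.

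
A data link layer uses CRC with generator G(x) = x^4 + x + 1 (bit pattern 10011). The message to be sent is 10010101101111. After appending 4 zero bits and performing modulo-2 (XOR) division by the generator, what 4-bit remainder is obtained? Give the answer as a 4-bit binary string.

1101

Append 4 zeros: 100101011011110000. Divide by 10011 (XOR where the leading bit is 1):
  pos 0: 10010 XOR 10011 = 00001
  pos 4: 11011 XOR 10011 = 01000
  pos 5: 10000 XOR 10011 = 00011
  pos 8: 11111 XOR 10011 = 01100
  pos 9: 11001 XOR 10011 = 01010
  pos 10: 10100 XOR 10011 = 00111
  pos 12: 11100 XOR 10011 = 01111
  pos 13: 11110 XOR 10011 = 01101
Remainder (last 4 bits) = 1101. This is the CRC / FCS.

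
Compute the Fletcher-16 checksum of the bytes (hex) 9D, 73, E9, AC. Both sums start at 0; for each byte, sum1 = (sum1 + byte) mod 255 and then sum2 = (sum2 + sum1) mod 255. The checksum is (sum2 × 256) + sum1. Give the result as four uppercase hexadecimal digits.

Running sums (mod 255):
  after byte 0 (9D): sum1=157, sum2=157
  after byte 1 (73): sum1=17, sum2=174
  after byte 2 (E9): sum1=250, sum2=169
  after byte 3 (AC): sum1=167, sum2=81
Checksum = sum2·256 + sum1 = 81·256 + 167 = 20903 = 0x51A7.

51A7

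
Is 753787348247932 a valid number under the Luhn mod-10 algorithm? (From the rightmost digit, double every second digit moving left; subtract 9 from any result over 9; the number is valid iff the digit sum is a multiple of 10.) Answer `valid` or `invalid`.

From the right, keep odd positions and double even positions (subtract 9 from any doubled value over 9):
  doubled (positions 2,4,...): 6 5 4 8 5 5 1 → sum 34
  kept (positions 1,3,...): 2 9 4 8 3 8 3 7 → sum 44
Total = 78.
78 mod 10 = 8, so the number is invalid.

invalid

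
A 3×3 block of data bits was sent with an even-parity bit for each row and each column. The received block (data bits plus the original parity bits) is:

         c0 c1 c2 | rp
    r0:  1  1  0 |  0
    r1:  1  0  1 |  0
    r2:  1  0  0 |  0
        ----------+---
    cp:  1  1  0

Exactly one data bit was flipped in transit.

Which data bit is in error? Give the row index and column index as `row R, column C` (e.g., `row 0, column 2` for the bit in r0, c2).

Recompute each row's even parity and compare to rp:
  r0: data parity 0, sent rp 0 → ok
  r1: data parity 0, sent rp 0 → ok
  r2: data parity 1, sent rp 0 → mismatch
Recompute each column's even parity and compare to cp:
  c0: data parity 1, sent cp 1 → ok
  c1: data parity 1, sent cp 1 → ok
  c2: data parity 1, sent cp 0 → mismatch
Exactly one row (r2) and one column (c2) fail → the flipped bit is at their intersection.

row 2, column 2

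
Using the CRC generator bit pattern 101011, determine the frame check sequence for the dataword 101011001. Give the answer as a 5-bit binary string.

Append 5 zeros: 10101100100000. Divide by 101011 (XOR where the leading bit is 1):
  pos 0: 101011 XOR 101011 = 000000
  pos 8: 100000 XOR 101011 = 001011
Remainder (last 5 bits) = 01011. This is the CRC / FCS.

01011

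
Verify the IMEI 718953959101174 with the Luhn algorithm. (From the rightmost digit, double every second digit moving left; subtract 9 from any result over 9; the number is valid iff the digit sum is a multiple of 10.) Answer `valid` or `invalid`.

valid

From the right, keep odd positions and double even positions (subtract 9 from any doubled value over 9):
  doubled (positions 2,4,...): 5 2 2 1 6 9 2 → sum 27
  kept (positions 1,3,...): 4 1 0 9 9 5 8 7 → sum 43
Total = 70.
70 mod 10 = 0, so the number is valid.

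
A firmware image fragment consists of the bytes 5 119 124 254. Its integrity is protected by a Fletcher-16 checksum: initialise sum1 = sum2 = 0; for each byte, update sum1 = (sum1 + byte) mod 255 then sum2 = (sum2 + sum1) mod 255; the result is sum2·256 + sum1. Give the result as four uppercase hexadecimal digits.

Running sums (mod 255):
  after byte 0 (5): sum1=5, sum2=5
  after byte 1 (119): sum1=124, sum2=129
  after byte 2 (124): sum1=248, sum2=122
  after byte 3 (254): sum1=247, sum2=114
Checksum = sum2·256 + sum1 = 114·256 + 247 = 29431 = 0x72F7.

72F7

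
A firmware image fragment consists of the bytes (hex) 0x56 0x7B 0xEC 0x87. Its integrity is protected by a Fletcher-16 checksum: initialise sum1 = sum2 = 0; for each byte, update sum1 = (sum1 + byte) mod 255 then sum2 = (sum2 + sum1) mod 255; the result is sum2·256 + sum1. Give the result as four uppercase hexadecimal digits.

2D46

Running sums (mod 255):
  after byte 0 (0x56): sum1=86, sum2=86
  after byte 1 (0x7B): sum1=209, sum2=40
  after byte 2 (0xEC): sum1=190, sum2=230
  after byte 3 (0x87): sum1=70, sum2=45
Checksum = sum2·256 + sum1 = 45·256 + 70 = 11590 = 0x2D46.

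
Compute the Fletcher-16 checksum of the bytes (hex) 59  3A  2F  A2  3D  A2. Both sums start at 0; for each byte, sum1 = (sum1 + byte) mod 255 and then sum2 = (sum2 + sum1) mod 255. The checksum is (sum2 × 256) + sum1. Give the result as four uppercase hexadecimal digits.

Running sums (mod 255):
  after byte 0 (59): sum1=89, sum2=89
  after byte 1 (3A): sum1=147, sum2=236
  after byte 2 (2F): sum1=194, sum2=175
  after byte 3 (A2): sum1=101, sum2=21
  after byte 4 (3D): sum1=162, sum2=183
  after byte 5 (A2): sum1=69, sum2=252
Checksum = sum2·256 + sum1 = 252·256 + 69 = 64581 = 0xFC45.

FC45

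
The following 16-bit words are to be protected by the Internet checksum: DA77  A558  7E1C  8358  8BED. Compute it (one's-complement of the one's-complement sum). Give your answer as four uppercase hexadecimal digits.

F2CC

One's-complement addition (fold any carry out of bit 15 back into bit 0):
  0xDA77 + 0xA558 = 0x17FCF → wrap carry → 0x7FD0
  0x7FD0 + 0x7E1C = 0x0FDEC
  0xFDEC + 0x8358 = 0x18144 → wrap carry → 0x8145
  0x8145 + 0x8BED = 0x10D32 → wrap carry → 0x0D33
One's-complement sum = 0x0D33.
Checksum = ~0x0D33 & 0xFFFF = 0xF2CC.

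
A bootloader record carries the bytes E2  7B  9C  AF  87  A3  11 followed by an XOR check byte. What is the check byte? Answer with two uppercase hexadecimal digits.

9F

XOR the bytes together:
  start with 0xE2
  0xE2 ⊕ 0x7B = 0x99
  0x99 ⊕ 0x9C = 0x05
  0x05 ⊕ 0xAF = 0xAA
  0xAA ⊕ 0x87 = 0x2D
  0x2D ⊕ 0xA3 = 0x8E
  0x8E ⊕ 0x11 = 0x9F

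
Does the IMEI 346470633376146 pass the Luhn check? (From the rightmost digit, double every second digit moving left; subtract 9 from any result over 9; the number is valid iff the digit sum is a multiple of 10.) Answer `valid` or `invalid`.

From the right, keep odd positions and double even positions (subtract 9 from any doubled value over 9):
  doubled (positions 2,4,...): 8 3 6 6 0 8 8 → sum 39
  kept (positions 1,3,...): 6 1 7 3 6 7 6 3 → sum 39
Total = 78.
78 mod 10 = 8, so the number is invalid.

invalid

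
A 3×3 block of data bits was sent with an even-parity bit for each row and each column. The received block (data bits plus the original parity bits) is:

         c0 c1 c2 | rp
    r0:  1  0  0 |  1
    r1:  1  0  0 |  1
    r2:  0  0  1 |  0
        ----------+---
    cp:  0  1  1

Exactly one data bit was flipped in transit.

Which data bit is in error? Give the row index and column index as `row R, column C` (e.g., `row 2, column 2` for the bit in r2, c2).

row 2, column 1

Recompute each row's even parity and compare to rp:
  r0: data parity 1, sent rp 1 → ok
  r1: data parity 1, sent rp 1 → ok
  r2: data parity 1, sent rp 0 → mismatch
Recompute each column's even parity and compare to cp:
  c0: data parity 0, sent cp 0 → ok
  c1: data parity 0, sent cp 1 → mismatch
  c2: data parity 1, sent cp 1 → ok
Exactly one row (r2) and one column (c1) fail → the flipped bit is at their intersection.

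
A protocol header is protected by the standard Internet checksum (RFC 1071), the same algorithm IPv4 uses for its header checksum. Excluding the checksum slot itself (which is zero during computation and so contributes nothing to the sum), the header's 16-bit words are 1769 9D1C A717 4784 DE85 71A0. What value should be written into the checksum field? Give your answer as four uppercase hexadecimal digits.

One's-complement addition (fold any carry out of bit 15 back into bit 0):
  0x1769 + 0x9D1C = 0x0B485
  0xB485 + 0xA717 = 0x15B9C → wrap carry → 0x5B9D
  0x5B9D + 0x4784 = 0x0A321
  0xA321 + 0xDE85 = 0x181A6 → wrap carry → 0x81A7
  0x81A7 + 0x71A0 = 0x0F347
One's-complement sum = 0xF347.
Checksum = ~0xF347 & 0xFFFF = 0x0CB8.

0CB8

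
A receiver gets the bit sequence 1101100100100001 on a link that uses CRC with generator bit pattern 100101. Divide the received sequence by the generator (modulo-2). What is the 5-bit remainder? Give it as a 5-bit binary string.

00010

Modulo-2 division of 1101100100100001 by 100101:
  pos 0: 110110 XOR 100101 = 010011
  pos 1: 100110 XOR 100101 = 000011
  pos 5: 111001 XOR 100101 = 011100
  pos 6: 111000 XOR 100101 = 011101
  pos 7: 111010 XOR 100101 = 011111
  pos 8: 111110 XOR 100101 = 011011
  pos 9: 110110 XOR 100101 = 010011
  pos 10: 100111 XOR 100101 = 000010
Remainder = 00010 (nonzero — an error is detected).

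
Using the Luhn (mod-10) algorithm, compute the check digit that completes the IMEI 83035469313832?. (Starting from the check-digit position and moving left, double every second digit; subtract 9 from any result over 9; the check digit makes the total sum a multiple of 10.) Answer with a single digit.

Partial digits right→left: 2 3 8 3 1 3 9 6 4 5 3 0 3 8
Double every second digit counting from the check-digit position (so the 1st, 3rd, 5th, ... of the partial from the right).
  doubled (with −9 where >9): 4 7 2 9 8 6 6 → sum 42
  kept as-is: 3 3 3 6 5 0 8 → sum 28
Total = 42 + 28 = 70.
Check digit = (10 − (70 mod 10)) mod 10 = 0.

0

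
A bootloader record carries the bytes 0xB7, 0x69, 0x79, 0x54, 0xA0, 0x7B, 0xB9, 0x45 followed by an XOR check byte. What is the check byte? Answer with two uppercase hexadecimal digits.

D4

XOR the bytes together:
  start with 0xB7
  0xB7 ⊕ 0x69 = 0xDE
  0xDE ⊕ 0x79 = 0xA7
  0xA7 ⊕ 0x54 = 0xF3
  0xF3 ⊕ 0xA0 = 0x53
  0x53 ⊕ 0x7B = 0x28
  0x28 ⊕ 0xB9 = 0x91
  0x91 ⊕ 0x45 = 0xD4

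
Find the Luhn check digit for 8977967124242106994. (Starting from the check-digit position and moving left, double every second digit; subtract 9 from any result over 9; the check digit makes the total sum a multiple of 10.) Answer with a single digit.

Partial digits right→left: 4 9 9 6 0 1 2 4 2 4 2 1 7 6 9 7 7 9 8
Double every second digit counting from the check-digit position (so the 1st, 3rd, 5th, ... of the partial from the right).
  doubled (with −9 where >9): 8 9 0 4 4 4 5 9 5 7 → sum 55
  kept as-is: 9 6 1 4 4 1 6 7 9 → sum 47
Total = 55 + 47 = 102.
Check digit = (10 − (102 mod 10)) mod 10 = 8.

8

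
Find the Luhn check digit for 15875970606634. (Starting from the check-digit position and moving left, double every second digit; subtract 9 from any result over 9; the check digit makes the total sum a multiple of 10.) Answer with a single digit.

8

Partial digits right→left: 4 3 6 6 0 6 0 7 9 5 7 8 5 1
Double every second digit counting from the check-digit position (so the 1st, 3rd, 5th, ... of the partial from the right).
  doubled (with −9 where >9): 8 3 0 0 9 5 1 → sum 26
  kept as-is: 3 6 6 7 5 8 1 → sum 36
Total = 26 + 36 = 62.
Check digit = (10 − (62 mod 10)) mod 10 = 8.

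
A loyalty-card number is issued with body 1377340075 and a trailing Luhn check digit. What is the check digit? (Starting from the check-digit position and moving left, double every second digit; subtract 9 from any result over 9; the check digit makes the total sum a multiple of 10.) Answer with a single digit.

Partial digits right→left: 5 7 0 0 4 3 7 7 3 1
Double every second digit counting from the check-digit position (so the 1st, 3rd, 5th, ... of the partial from the right).
  doubled (with −9 where >9): 1 0 8 5 6 → sum 20
  kept as-is: 7 0 3 7 1 → sum 18
Total = 20 + 18 = 38.
Check digit = (10 − (38 mod 10)) mod 10 = 2.

2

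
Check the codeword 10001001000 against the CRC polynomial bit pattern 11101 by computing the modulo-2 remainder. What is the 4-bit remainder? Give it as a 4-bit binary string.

1110

Modulo-2 division of 10001001000 by 11101:
  pos 0: 10001 XOR 11101 = 01100
  pos 1: 11000 XOR 11101 = 00101
  pos 3: 10101 XOR 11101 = 01000
  pos 4: 10000 XOR 11101 = 01101
  pos 5: 11010 XOR 11101 = 00111
Remainder = 1110 (nonzero — an error is detected).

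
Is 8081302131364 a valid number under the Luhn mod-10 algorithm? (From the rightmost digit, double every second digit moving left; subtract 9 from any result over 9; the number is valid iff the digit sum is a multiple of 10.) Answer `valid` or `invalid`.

From the right, keep odd positions and double even positions (subtract 9 from any doubled value over 9):
  doubled (positions 2,4,...): 3 2 2 0 2 0 → sum 9
  kept (positions 1,3,...): 4 3 3 2 3 8 8 → sum 31
Total = 40.
40 mod 10 = 0, so the number is valid.

valid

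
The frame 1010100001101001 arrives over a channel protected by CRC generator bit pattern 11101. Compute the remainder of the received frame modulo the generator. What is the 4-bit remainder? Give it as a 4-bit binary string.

0001

Modulo-2 division of 1010100001101001 by 11101:
  pos 0: 10101 XOR 11101 = 01000
  pos 1: 10000 XOR 11101 = 01101
  pos 2: 11010 XOR 11101 = 00111
  pos 4: 11100 XOR 11101 = 00001
  pos 8: 11101 XOR 11101 = 00000
Remainder = 0001 (nonzero — an error is detected).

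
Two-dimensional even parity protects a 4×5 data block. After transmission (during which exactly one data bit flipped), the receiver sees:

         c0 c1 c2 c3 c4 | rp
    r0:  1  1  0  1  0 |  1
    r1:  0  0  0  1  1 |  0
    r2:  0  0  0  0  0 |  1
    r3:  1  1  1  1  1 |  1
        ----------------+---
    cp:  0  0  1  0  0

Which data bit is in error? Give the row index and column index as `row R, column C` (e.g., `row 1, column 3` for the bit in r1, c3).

Recompute each row's even parity and compare to rp:
  r0: data parity 1, sent rp 1 → ok
  r1: data parity 0, sent rp 0 → ok
  r2: data parity 0, sent rp 1 → mismatch
  r3: data parity 1, sent rp 1 → ok
Recompute each column's even parity and compare to cp:
  c0: data parity 0, sent cp 0 → ok
  c1: data parity 0, sent cp 0 → ok
  c2: data parity 1, sent cp 1 → ok
  c3: data parity 1, sent cp 0 → mismatch
  c4: data parity 0, sent cp 0 → ok
Exactly one row (r2) and one column (c3) fail → the flipped bit is at their intersection.

row 2, column 3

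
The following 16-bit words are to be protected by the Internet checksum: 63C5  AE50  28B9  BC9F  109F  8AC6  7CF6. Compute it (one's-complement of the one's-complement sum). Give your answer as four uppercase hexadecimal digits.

One's-complement addition (fold any carry out of bit 15 back into bit 0):
  0x63C5 + 0xAE50 = 0x11215 → wrap carry → 0x1216
  0x1216 + 0x28B9 = 0x03ACF
  0x3ACF + 0xBC9F = 0x0F76E
  0xF76E + 0x109F = 0x1080D → wrap carry → 0x080E
  0x080E + 0x8AC6 = 0x092D4
  0x92D4 + 0x7CF6 = 0x10FCA → wrap carry → 0x0FCB
One's-complement sum = 0x0FCB.
Checksum = ~0x0FCB & 0xFFFF = 0xF034.

F034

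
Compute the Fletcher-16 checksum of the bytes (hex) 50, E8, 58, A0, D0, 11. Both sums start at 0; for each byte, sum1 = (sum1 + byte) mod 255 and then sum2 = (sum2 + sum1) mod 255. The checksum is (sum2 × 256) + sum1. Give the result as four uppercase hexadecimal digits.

Running sums (mod 255):
  after byte 0 (50): sum1=80, sum2=80
  after byte 1 (E8): sum1=57, sum2=137
  after byte 2 (58): sum1=145, sum2=27
  after byte 3 (A0): sum1=50, sum2=77
  after byte 4 (D0): sum1=3, sum2=80
  after byte 5 (11): sum1=20, sum2=100
Checksum = sum2·256 + sum1 = 100·256 + 20 = 25620 = 0x6414.

6414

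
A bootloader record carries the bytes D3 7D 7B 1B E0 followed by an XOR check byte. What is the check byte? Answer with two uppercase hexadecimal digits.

2E

XOR the bytes together:
  start with 0xD3
  0xD3 ⊕ 0x7D = 0xAE
  0xAE ⊕ 0x7B = 0xD5
  0xD5 ⊕ 0x1B = 0xCE
  0xCE ⊕ 0xE0 = 0x2E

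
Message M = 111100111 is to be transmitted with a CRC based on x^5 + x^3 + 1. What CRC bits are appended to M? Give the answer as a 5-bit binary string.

00001

Append 5 zeros: 11110011100000. Divide by 101001 (XOR where the leading bit is 1):
  pos 0: 111100 XOR 101001 = 010101
  pos 1: 101011 XOR 101001 = 000010
  pos 5: 101100 XOR 101001 = 000101
  pos 8: 101000 XOR 101001 = 000001
Remainder (last 5 bits) = 00001. This is the CRC / FCS.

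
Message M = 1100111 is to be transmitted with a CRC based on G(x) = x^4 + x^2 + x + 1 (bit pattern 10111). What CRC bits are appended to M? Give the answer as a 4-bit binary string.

1110

Append 4 zeros: 11001110000. Divide by 10111 (XOR where the leading bit is 1):
  pos 0: 11001 XOR 10111 = 01110
  pos 1: 11101 XOR 10111 = 01010
  pos 2: 10101 XOR 10111 = 00010
  pos 5: 10000 XOR 10111 = 00111
Remainder (last 4 bits) = 1110. This is the CRC / FCS.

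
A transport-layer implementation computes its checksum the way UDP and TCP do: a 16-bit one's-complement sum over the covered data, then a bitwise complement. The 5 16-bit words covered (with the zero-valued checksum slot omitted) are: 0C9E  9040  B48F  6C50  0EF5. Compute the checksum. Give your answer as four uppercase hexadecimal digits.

334C

One's-complement addition (fold any carry out of bit 15 back into bit 0):
  0x0C9E + 0x9040 = 0x09CDE
  0x9CDE + 0xB48F = 0x1516D → wrap carry → 0x516E
  0x516E + 0x6C50 = 0x0BDBE
  0xBDBE + 0x0EF5 = 0x0CCB3
One's-complement sum = 0xCCB3.
Checksum = ~0xCCB3 & 0xFFFF = 0x334C.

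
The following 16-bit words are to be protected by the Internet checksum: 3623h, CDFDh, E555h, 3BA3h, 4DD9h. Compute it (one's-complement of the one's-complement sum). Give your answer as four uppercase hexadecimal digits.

8D0C

One's-complement addition (fold any carry out of bit 15 back into bit 0):
  0x3623 + 0xCDFD = 0x10420 → wrap carry → 0x0421
  0x0421 + 0xE555 = 0x0E976
  0xE976 + 0x3BA3 = 0x12519 → wrap carry → 0x251A
  0x251A + 0x4DD9 = 0x072F3
One's-complement sum = 0x72F3.
Checksum = ~0x72F3 & 0xFFFF = 0x8D0C.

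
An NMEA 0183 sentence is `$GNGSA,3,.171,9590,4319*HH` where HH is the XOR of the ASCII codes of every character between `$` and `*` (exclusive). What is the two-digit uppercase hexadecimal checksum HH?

XOR the ASCII codes of the payload characters:
  'G' = 0x47 → acc = 0x47
  'N' = 0x4E → acc = 0x09
  'G' = 0x47 → acc = 0x4E
  'S' = 0x53 → acc = 0x1D
  'A' = 0x41 → acc = 0x5C
  ',' = 0x2C → acc = 0x70
  '3' = 0x33 → acc = 0x43
  ',' = 0x2C → acc = 0x6F
  '.' = 0x2E → acc = 0x41
  '1' = 0x31 → acc = 0x70
  '7' = 0x37 → acc = 0x47
  '1' = 0x31 → acc = 0x76
  ',' = 0x2C → acc = 0x5A
  '9' = 0x39 → acc = 0x63
  '5' = 0x35 → acc = 0x56
  '9' = 0x39 → acc = 0x6F
  '0' = 0x30 → acc = 0x5F
  ',' = 0x2C → acc = 0x73
  '4' = 0x34 → acc = 0x47
  '3' = 0x33 → acc = 0x74
  '1' = 0x31 → acc = 0x45
  '9' = 0x39 → acc = 0x7C
Checksum = 0x7C.

7C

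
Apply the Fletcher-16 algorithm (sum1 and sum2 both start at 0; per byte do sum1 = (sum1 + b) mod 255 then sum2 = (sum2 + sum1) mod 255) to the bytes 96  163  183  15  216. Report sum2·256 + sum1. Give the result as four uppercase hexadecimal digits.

8EA3

Running sums (mod 255):
  after byte 0 (96): sum1=96, sum2=96
  after byte 1 (163): sum1=4, sum2=100
  after byte 2 (183): sum1=187, sum2=32
  after byte 3 (15): sum1=202, sum2=234
  after byte 4 (216): sum1=163, sum2=142
Checksum = sum2·256 + sum1 = 142·256 + 163 = 36515 = 0x8EA3.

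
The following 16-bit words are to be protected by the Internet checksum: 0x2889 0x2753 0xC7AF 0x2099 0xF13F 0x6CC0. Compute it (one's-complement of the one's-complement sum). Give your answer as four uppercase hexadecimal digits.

69DA

One's-complement addition (fold any carry out of bit 15 back into bit 0):
  0x2889 + 0x2753 = 0x04FDC
  0x4FDC + 0xC7AF = 0x1178B → wrap carry → 0x178C
  0x178C + 0x2099 = 0x03825
  0x3825 + 0xF13F = 0x12964 → wrap carry → 0x2965
  0x2965 + 0x6CC0 = 0x09625
One's-complement sum = 0x9625.
Checksum = ~0x9625 & 0xFFFF = 0x69DA.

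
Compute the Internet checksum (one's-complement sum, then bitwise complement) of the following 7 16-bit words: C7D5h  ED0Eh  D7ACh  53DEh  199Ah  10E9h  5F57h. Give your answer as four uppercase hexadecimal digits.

One's-complement addition (fold any carry out of bit 15 back into bit 0):
  0xC7D5 + 0xED0E = 0x1B4E3 → wrap carry → 0xB4E4
  0xB4E4 + 0xD7AC = 0x18C90 → wrap carry → 0x8C91
  0x8C91 + 0x53DE = 0x0E06F
  0xE06F + 0x199A = 0x0FA09
  0xFA09 + 0x10E9 = 0x10AF2 → wrap carry → 0x0AF3
  0x0AF3 + 0x5F57 = 0x06A4A
One's-complement sum = 0x6A4A.
Checksum = ~0x6A4A & 0xFFFF = 0x95B5.

95B5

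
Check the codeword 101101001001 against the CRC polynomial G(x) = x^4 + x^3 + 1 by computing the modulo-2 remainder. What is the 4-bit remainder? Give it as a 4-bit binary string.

0000

Modulo-2 division of 101101001001 by 11001:
  pos 0: 10110 XOR 11001 = 01111
  pos 1: 11111 XOR 11001 = 00110
  pos 3: 11000 XOR 11001 = 00001
  pos 7: 11001 XOR 11001 = 00000
Remainder = 0000 (zero — the frame passes the CRC check).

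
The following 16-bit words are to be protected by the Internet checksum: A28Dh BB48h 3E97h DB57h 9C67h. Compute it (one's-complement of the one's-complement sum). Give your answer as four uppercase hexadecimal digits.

EBD2

One's-complement addition (fold any carry out of bit 15 back into bit 0):
  0xA28D + 0xBB48 = 0x15DD5 → wrap carry → 0x5DD6
  0x5DD6 + 0x3E97 = 0x09C6D
  0x9C6D + 0xDB57 = 0x177C4 → wrap carry → 0x77C5
  0x77C5 + 0x9C67 = 0x1142C → wrap carry → 0x142D
One's-complement sum = 0x142D.
Checksum = ~0x142D & 0xFFFF = 0xEBD2.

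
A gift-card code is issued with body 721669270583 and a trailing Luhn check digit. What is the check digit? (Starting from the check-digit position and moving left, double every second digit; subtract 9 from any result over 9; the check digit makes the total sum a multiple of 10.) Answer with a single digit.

Partial digits right→left: 3 8 5 0 7 2 9 6 6 1 2 7
Double every second digit counting from the check-digit position (so the 1st, 3rd, 5th, ... of the partial from the right).
  doubled (with −9 where >9): 6 1 5 9 3 4 → sum 28
  kept as-is: 8 0 2 6 1 7 → sum 24
Total = 28 + 24 = 52.
Check digit = (10 − (52 mod 10)) mod 10 = 8.

8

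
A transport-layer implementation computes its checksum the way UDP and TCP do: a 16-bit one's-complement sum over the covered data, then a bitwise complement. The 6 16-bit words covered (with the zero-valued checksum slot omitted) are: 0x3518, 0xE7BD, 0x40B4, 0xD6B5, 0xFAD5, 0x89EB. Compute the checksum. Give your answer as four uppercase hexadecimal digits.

46FE

One's-complement addition (fold any carry out of bit 15 back into bit 0):
  0x3518 + 0xE7BD = 0x11CD5 → wrap carry → 0x1CD6
  0x1CD6 + 0x40B4 = 0x05D8A
  0x5D8A + 0xD6B5 = 0x1343F → wrap carry → 0x3440
  0x3440 + 0xFAD5 = 0x12F15 → wrap carry → 0x2F16
  0x2F16 + 0x89EB = 0x0B901
One's-complement sum = 0xB901.
Checksum = ~0xB901 & 0xFFFF = 0x46FE.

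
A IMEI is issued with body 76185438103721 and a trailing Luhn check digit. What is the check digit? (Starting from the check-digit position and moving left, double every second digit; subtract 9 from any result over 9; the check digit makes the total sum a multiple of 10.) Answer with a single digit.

6

Partial digits right→left: 1 2 7 3 0 1 8 3 4 5 8 1 6 7
Double every second digit counting from the check-digit position (so the 1st, 3rd, 5th, ... of the partial from the right).
  doubled (with −9 where >9): 2 5 0 7 8 7 3 → sum 32
  kept as-is: 2 3 1 3 5 1 7 → sum 22
Total = 32 + 22 = 54.
Check digit = (10 − (54 mod 10)) mod 10 = 6.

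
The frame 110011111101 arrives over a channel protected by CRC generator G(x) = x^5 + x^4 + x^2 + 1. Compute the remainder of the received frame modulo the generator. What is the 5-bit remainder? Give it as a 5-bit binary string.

Modulo-2 division of 110011111101 by 110101:
  pos 0: 110011 XOR 110101 = 000110
  pos 3: 110111 XOR 110101 = 000010
Remainder = 10101 (nonzero — an error is detected).

10101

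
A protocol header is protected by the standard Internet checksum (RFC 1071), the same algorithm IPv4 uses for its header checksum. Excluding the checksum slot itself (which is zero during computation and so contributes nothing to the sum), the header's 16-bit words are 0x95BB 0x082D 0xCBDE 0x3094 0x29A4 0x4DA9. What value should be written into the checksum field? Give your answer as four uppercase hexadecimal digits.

One's-complement addition (fold any carry out of bit 15 back into bit 0):
  0x95BB + 0x082D = 0x09DE8
  0x9DE8 + 0xCBDE = 0x169C6 → wrap carry → 0x69C7
  0x69C7 + 0x3094 = 0x09A5B
  0x9A5B + 0x29A4 = 0x0C3FF
  0xC3FF + 0x4DA9 = 0x111A8 → wrap carry → 0x11A9
One's-complement sum = 0x11A9.
Checksum = ~0x11A9 & 0xFFFF = 0xEE56.

EE56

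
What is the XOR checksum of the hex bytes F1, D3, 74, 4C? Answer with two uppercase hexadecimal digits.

1A

XOR the bytes together:
  start with 0xF1
  0xF1 ⊕ 0xD3 = 0x22
  0x22 ⊕ 0x74 = 0x56
  0x56 ⊕ 0x4C = 0x1A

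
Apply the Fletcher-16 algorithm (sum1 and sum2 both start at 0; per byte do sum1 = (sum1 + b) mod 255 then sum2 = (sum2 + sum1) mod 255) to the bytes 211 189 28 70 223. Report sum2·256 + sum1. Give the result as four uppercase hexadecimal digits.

DAD3

Running sums (mod 255):
  after byte 0 (211): sum1=211, sum2=211
  after byte 1 (189): sum1=145, sum2=101
  after byte 2 (28): sum1=173, sum2=19
  after byte 3 (70): sum1=243, sum2=7
  after byte 4 (223): sum1=211, sum2=218
Checksum = sum2·256 + sum1 = 218·256 + 211 = 56019 = 0xDAD3.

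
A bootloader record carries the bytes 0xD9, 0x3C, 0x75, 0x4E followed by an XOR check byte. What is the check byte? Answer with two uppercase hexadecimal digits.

DE

XOR the bytes together:
  start with 0xD9
  0xD9 ⊕ 0x3C = 0xE5
  0xE5 ⊕ 0x75 = 0x90
  0x90 ⊕ 0x4E = 0xDE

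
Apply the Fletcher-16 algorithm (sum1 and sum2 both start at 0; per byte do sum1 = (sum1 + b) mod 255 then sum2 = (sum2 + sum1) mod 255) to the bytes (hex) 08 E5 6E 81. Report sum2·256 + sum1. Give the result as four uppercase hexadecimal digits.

Running sums (mod 255):
  after byte 0 (08): sum1=8, sum2=8
  after byte 1 (E5): sum1=237, sum2=245
  after byte 2 (6E): sum1=92, sum2=82
  after byte 3 (81): sum1=221, sum2=48
Checksum = sum2·256 + sum1 = 48·256 + 221 = 12509 = 0x30DD.

30DD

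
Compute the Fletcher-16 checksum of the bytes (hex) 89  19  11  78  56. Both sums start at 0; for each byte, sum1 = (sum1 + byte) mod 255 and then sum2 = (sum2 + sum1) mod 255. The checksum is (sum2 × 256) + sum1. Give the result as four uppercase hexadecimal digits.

Running sums (mod 255):
  after byte 0 (89): sum1=137, sum2=137
  after byte 1 (19): sum1=162, sum2=44
  after byte 2 (11): sum1=179, sum2=223
  after byte 3 (78): sum1=44, sum2=12
  after byte 4 (56): sum1=130, sum2=142
Checksum = sum2·256 + sum1 = 142·256 + 130 = 36482 = 0x8E82.

8E82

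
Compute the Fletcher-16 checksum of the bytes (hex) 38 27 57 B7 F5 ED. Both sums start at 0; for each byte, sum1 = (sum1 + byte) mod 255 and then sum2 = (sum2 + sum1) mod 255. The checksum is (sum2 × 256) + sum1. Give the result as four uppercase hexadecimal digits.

Running sums (mod 255):
  after byte 0 (38): sum1=56, sum2=56
  after byte 1 (27): sum1=95, sum2=151
  after byte 2 (57): sum1=182, sum2=78
  after byte 3 (B7): sum1=110, sum2=188
  after byte 4 (F5): sum1=100, sum2=33
  after byte 5 (ED): sum1=82, sum2=115
Checksum = sum2·256 + sum1 = 115·256 + 82 = 29522 = 0x7352.

7352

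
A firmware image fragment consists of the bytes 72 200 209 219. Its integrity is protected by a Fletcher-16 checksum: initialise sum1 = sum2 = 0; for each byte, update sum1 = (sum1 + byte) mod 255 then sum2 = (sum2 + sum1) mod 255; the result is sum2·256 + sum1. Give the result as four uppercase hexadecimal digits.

Running sums (mod 255):
  after byte 0 (72): sum1=72, sum2=72
  after byte 1 (200): sum1=17, sum2=89
  after byte 2 (209): sum1=226, sum2=60
  after byte 3 (219): sum1=190, sum2=250
Checksum = sum2·256 + sum1 = 250·256 + 190 = 64190 = 0xFABE.

FABE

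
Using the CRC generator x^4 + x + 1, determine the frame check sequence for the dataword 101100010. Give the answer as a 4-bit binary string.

0100

Append 4 zeros: 1011000100000. Divide by 10011 (XOR where the leading bit is 1):
  pos 0: 10110 XOR 10011 = 00101
  pos 2: 10100 XOR 10011 = 00111
  pos 4: 11110 XOR 10011 = 01101
  pos 5: 11010 XOR 10011 = 01001
  pos 6: 10010 XOR 10011 = 00001
Remainder (last 4 bits) = 0100. This is the CRC / FCS.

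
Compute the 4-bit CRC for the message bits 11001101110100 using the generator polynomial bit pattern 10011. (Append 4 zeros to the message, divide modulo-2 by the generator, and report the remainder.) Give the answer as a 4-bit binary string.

0000

Append 4 zeros: 110011011101000000. Divide by 10011 (XOR where the leading bit is 1):
  pos 0: 11001 XOR 10011 = 01010
  pos 1: 10101 XOR 10011 = 00110
  pos 3: 11001 XOR 10011 = 01010
  pos 4: 10101 XOR 10011 = 00110
  pos 6: 11010 XOR 10011 = 01001
  pos 7: 10011 XOR 10011 = 00000
Remainder (last 4 bits) = 0000. This is the CRC / FCS.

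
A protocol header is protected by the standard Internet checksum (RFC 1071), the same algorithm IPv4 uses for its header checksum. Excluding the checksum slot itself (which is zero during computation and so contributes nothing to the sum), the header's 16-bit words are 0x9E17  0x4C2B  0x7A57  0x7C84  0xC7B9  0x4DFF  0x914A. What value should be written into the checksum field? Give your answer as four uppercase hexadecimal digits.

77DD

One's-complement addition (fold any carry out of bit 15 back into bit 0):
  0x9E17 + 0x4C2B = 0x0EA42
  0xEA42 + 0x7A57 = 0x16499 → wrap carry → 0x649A
  0x649A + 0x7C84 = 0x0E11E
  0xE11E + 0xC7B9 = 0x1A8D7 → wrap carry → 0xA8D8
  0xA8D8 + 0x4DFF = 0x0F6D7
  0xF6D7 + 0x914A = 0x18821 → wrap carry → 0x8822
One's-complement sum = 0x8822.
Checksum = ~0x8822 & 0xFFFF = 0x77DD.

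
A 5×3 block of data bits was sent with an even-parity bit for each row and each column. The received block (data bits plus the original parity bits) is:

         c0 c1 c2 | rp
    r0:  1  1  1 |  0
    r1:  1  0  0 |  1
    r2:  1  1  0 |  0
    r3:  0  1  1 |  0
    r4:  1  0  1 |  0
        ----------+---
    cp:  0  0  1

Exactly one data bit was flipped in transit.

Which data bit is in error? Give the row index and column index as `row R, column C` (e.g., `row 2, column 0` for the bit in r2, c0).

row 0, column 1

Recompute each row's even parity and compare to rp:
  r0: data parity 1, sent rp 0 → mismatch
  r1: data parity 1, sent rp 1 → ok
  r2: data parity 0, sent rp 0 → ok
  r3: data parity 0, sent rp 0 → ok
  r4: data parity 0, sent rp 0 → ok
Recompute each column's even parity and compare to cp:
  c0: data parity 0, sent cp 0 → ok
  c1: data parity 1, sent cp 0 → mismatch
  c2: data parity 1, sent cp 1 → ok
Exactly one row (r0) and one column (c1) fail → the flipped bit is at their intersection.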